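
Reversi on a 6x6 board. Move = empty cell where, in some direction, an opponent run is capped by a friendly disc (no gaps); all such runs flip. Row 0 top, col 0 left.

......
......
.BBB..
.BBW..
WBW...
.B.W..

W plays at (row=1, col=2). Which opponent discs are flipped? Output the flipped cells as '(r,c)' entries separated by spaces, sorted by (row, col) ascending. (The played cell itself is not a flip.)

Dir NW: first cell '.' (not opp) -> no flip
Dir N: first cell '.' (not opp) -> no flip
Dir NE: first cell '.' (not opp) -> no flip
Dir W: first cell '.' (not opp) -> no flip
Dir E: first cell '.' (not opp) -> no flip
Dir SW: opp run (2,1), next='.' -> no flip
Dir S: opp run (2,2) (3,2) capped by W -> flip
Dir SE: opp run (2,3), next='.' -> no flip

Answer: (2,2) (3,2)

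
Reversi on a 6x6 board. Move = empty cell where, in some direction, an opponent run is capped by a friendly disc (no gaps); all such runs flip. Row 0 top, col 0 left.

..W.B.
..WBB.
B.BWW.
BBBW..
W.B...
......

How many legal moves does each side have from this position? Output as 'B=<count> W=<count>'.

-- B to move --
(0,1): no bracket -> illegal
(0,3): no bracket -> illegal
(1,1): flips 1 -> legal
(1,5): flips 2 -> legal
(2,1): no bracket -> illegal
(2,5): flips 2 -> legal
(3,4): flips 2 -> legal
(3,5): flips 1 -> legal
(4,1): no bracket -> illegal
(4,3): flips 2 -> legal
(4,4): flips 1 -> legal
(5,0): flips 1 -> legal
(5,1): no bracket -> illegal
B mobility = 8
-- W to move --
(0,3): flips 1 -> legal
(0,5): flips 1 -> legal
(1,0): flips 2 -> legal
(1,1): flips 1 -> legal
(1,5): flips 2 -> legal
(2,1): flips 1 -> legal
(2,5): no bracket -> illegal
(4,1): flips 1 -> legal
(4,3): no bracket -> illegal
(5,1): flips 1 -> legal
(5,2): flips 3 -> legal
(5,3): no bracket -> illegal
W mobility = 9

Answer: B=8 W=9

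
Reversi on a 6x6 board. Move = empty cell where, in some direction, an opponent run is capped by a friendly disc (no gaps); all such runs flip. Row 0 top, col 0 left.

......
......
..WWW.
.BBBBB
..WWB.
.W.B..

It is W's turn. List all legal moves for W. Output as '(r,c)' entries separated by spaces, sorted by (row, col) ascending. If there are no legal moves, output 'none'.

Answer: (2,0) (2,1) (2,5) (4,0) (4,1) (4,5) (5,4) (5,5)

Derivation:
(2,0): flips 1 -> legal
(2,1): flips 1 -> legal
(2,5): flips 1 -> legal
(3,0): no bracket -> illegal
(4,0): flips 1 -> legal
(4,1): flips 1 -> legal
(4,5): flips 2 -> legal
(5,2): no bracket -> illegal
(5,4): flips 2 -> legal
(5,5): flips 2 -> legal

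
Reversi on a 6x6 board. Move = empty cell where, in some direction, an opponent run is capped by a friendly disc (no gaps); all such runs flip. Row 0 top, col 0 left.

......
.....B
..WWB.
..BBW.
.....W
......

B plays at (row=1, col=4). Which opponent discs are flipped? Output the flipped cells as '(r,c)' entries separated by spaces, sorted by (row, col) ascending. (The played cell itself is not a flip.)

Dir NW: first cell '.' (not opp) -> no flip
Dir N: first cell '.' (not opp) -> no flip
Dir NE: first cell '.' (not opp) -> no flip
Dir W: first cell '.' (not opp) -> no flip
Dir E: first cell 'B' (not opp) -> no flip
Dir SW: opp run (2,3) capped by B -> flip
Dir S: first cell 'B' (not opp) -> no flip
Dir SE: first cell '.' (not opp) -> no flip

Answer: (2,3)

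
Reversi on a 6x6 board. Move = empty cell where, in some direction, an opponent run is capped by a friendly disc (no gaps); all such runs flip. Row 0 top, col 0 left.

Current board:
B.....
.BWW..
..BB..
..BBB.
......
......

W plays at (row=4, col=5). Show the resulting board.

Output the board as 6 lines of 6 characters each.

Place W at (4,5); scan 8 dirs for brackets.
Dir NW: opp run (3,4) (2,3) capped by W -> flip
Dir N: first cell '.' (not opp) -> no flip
Dir NE: edge -> no flip
Dir W: first cell '.' (not opp) -> no flip
Dir E: edge -> no flip
Dir SW: first cell '.' (not opp) -> no flip
Dir S: first cell '.' (not opp) -> no flip
Dir SE: edge -> no flip
All flips: (2,3) (3,4)

Answer: B.....
.BWW..
..BW..
..BBW.
.....W
......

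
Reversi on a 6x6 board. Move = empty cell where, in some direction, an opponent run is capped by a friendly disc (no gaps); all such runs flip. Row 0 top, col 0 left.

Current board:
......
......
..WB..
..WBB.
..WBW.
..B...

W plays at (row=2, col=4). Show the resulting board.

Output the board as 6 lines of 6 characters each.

Place W at (2,4); scan 8 dirs for brackets.
Dir NW: first cell '.' (not opp) -> no flip
Dir N: first cell '.' (not opp) -> no flip
Dir NE: first cell '.' (not opp) -> no flip
Dir W: opp run (2,3) capped by W -> flip
Dir E: first cell '.' (not opp) -> no flip
Dir SW: opp run (3,3) capped by W -> flip
Dir S: opp run (3,4) capped by W -> flip
Dir SE: first cell '.' (not opp) -> no flip
All flips: (2,3) (3,3) (3,4)

Answer: ......
......
..WWW.
..WWW.
..WBW.
..B...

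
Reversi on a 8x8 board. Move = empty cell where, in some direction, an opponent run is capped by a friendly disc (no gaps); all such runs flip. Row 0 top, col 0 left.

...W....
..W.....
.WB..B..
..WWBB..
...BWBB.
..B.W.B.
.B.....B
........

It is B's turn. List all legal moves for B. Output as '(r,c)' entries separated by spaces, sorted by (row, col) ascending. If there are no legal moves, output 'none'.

Answer: (0,2) (1,0) (2,0) (2,3) (3,1) (4,2) (5,3) (5,5) (6,3) (6,4) (6,5)

Derivation:
(0,1): no bracket -> illegal
(0,2): flips 1 -> legal
(0,4): no bracket -> illegal
(1,0): flips 2 -> legal
(1,1): no bracket -> illegal
(1,3): no bracket -> illegal
(1,4): no bracket -> illegal
(2,0): flips 1 -> legal
(2,3): flips 1 -> legal
(2,4): no bracket -> illegal
(3,0): no bracket -> illegal
(3,1): flips 2 -> legal
(4,1): no bracket -> illegal
(4,2): flips 1 -> legal
(5,3): flips 1 -> legal
(5,5): flips 2 -> legal
(6,3): flips 1 -> legal
(6,4): flips 2 -> legal
(6,5): flips 1 -> legal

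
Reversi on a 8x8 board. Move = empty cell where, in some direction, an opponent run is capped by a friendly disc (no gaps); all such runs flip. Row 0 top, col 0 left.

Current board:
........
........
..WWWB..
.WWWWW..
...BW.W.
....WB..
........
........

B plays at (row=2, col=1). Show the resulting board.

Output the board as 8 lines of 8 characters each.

Answer: ........
........
.BBBBB..
.WBWWW..
...BW.W.
....WB..
........
........

Derivation:
Place B at (2,1); scan 8 dirs for brackets.
Dir NW: first cell '.' (not opp) -> no flip
Dir N: first cell '.' (not opp) -> no flip
Dir NE: first cell '.' (not opp) -> no flip
Dir W: first cell '.' (not opp) -> no flip
Dir E: opp run (2,2) (2,3) (2,4) capped by B -> flip
Dir SW: first cell '.' (not opp) -> no flip
Dir S: opp run (3,1), next='.' -> no flip
Dir SE: opp run (3,2) capped by B -> flip
All flips: (2,2) (2,3) (2,4) (3,2)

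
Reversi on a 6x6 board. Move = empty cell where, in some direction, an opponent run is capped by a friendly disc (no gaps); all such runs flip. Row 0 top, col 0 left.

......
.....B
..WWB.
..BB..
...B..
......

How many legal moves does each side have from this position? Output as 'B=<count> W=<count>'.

Answer: B=5 W=5

Derivation:
-- B to move --
(1,1): flips 1 -> legal
(1,2): flips 1 -> legal
(1,3): flips 1 -> legal
(1,4): flips 1 -> legal
(2,1): flips 2 -> legal
(3,1): no bracket -> illegal
(3,4): no bracket -> illegal
B mobility = 5
-- W to move --
(0,4): no bracket -> illegal
(0,5): no bracket -> illegal
(1,3): no bracket -> illegal
(1,4): no bracket -> illegal
(2,1): no bracket -> illegal
(2,5): flips 1 -> legal
(3,1): no bracket -> illegal
(3,4): no bracket -> illegal
(3,5): no bracket -> illegal
(4,1): flips 1 -> legal
(4,2): flips 1 -> legal
(4,4): flips 1 -> legal
(5,2): no bracket -> illegal
(5,3): flips 2 -> legal
(5,4): no bracket -> illegal
W mobility = 5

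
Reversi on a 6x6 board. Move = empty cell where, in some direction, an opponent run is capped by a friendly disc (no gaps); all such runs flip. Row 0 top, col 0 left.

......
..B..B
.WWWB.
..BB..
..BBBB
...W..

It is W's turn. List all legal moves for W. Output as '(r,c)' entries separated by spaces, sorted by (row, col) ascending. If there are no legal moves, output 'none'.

(0,1): flips 1 -> legal
(0,2): flips 1 -> legal
(0,3): flips 1 -> legal
(0,4): no bracket -> illegal
(0,5): no bracket -> illegal
(1,1): no bracket -> illegal
(1,3): no bracket -> illegal
(1,4): no bracket -> illegal
(2,5): flips 1 -> legal
(3,1): flips 1 -> legal
(3,4): no bracket -> illegal
(3,5): flips 1 -> legal
(4,1): flips 1 -> legal
(5,1): no bracket -> illegal
(5,2): flips 2 -> legal
(5,4): flips 2 -> legal
(5,5): flips 2 -> legal

Answer: (0,1) (0,2) (0,3) (2,5) (3,1) (3,5) (4,1) (5,2) (5,4) (5,5)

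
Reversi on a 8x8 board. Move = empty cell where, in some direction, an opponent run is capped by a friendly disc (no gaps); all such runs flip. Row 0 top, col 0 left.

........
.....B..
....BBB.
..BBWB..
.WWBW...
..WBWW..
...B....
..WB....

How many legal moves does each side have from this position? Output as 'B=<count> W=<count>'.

-- B to move --
(2,3): no bracket -> illegal
(3,0): flips 2 -> legal
(3,1): flips 1 -> legal
(4,0): flips 2 -> legal
(4,5): flips 2 -> legal
(4,6): no bracket -> illegal
(5,0): flips 1 -> legal
(5,1): flips 2 -> legal
(5,6): flips 2 -> legal
(6,1): flips 1 -> legal
(6,2): flips 2 -> legal
(6,4): flips 3 -> legal
(6,5): flips 1 -> legal
(6,6): flips 2 -> legal
(7,1): flips 1 -> legal
B mobility = 13
-- W to move --
(0,4): no bracket -> illegal
(0,5): no bracket -> illegal
(0,6): flips 3 -> legal
(1,3): no bracket -> illegal
(1,4): flips 1 -> legal
(1,6): flips 1 -> legal
(1,7): flips 2 -> legal
(2,1): flips 2 -> legal
(2,2): flips 2 -> legal
(2,3): flips 1 -> legal
(2,7): no bracket -> illegal
(3,1): flips 2 -> legal
(3,6): flips 1 -> legal
(3,7): no bracket -> illegal
(4,5): no bracket -> illegal
(4,6): no bracket -> illegal
(6,2): flips 1 -> legal
(6,4): flips 1 -> legal
(7,4): flips 2 -> legal
W mobility = 12

Answer: B=13 W=12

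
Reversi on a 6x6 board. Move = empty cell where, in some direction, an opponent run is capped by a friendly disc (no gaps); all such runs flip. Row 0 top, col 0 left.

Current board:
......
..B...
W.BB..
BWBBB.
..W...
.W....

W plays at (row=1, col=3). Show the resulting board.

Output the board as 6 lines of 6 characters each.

Place W at (1,3); scan 8 dirs for brackets.
Dir NW: first cell '.' (not opp) -> no flip
Dir N: first cell '.' (not opp) -> no flip
Dir NE: first cell '.' (not opp) -> no flip
Dir W: opp run (1,2), next='.' -> no flip
Dir E: first cell '.' (not opp) -> no flip
Dir SW: opp run (2,2) capped by W -> flip
Dir S: opp run (2,3) (3,3), next='.' -> no flip
Dir SE: first cell '.' (not opp) -> no flip
All flips: (2,2)

Answer: ......
..BW..
W.WB..
BWBBB.
..W...
.W....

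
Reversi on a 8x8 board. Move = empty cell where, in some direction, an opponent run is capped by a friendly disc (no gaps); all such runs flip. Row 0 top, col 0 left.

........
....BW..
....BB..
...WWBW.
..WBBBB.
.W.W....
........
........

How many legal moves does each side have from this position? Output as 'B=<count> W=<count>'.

-- B to move --
(0,4): no bracket -> illegal
(0,5): flips 1 -> legal
(0,6): flips 1 -> legal
(1,6): flips 1 -> legal
(2,2): flips 1 -> legal
(2,3): flips 2 -> legal
(2,6): flips 1 -> legal
(2,7): flips 1 -> legal
(3,1): no bracket -> illegal
(3,2): flips 2 -> legal
(3,7): flips 1 -> legal
(4,0): no bracket -> illegal
(4,1): flips 1 -> legal
(4,7): flips 1 -> legal
(5,0): no bracket -> illegal
(5,2): no bracket -> illegal
(5,4): no bracket -> illegal
(6,0): flips 3 -> legal
(6,1): no bracket -> illegal
(6,2): flips 1 -> legal
(6,3): flips 1 -> legal
(6,4): no bracket -> illegal
B mobility = 14
-- W to move --
(0,3): flips 2 -> legal
(0,4): flips 2 -> legal
(0,5): no bracket -> illegal
(1,3): flips 1 -> legal
(1,6): flips 1 -> legal
(2,3): no bracket -> illegal
(2,6): flips 2 -> legal
(3,2): no bracket -> illegal
(3,7): no bracket -> illegal
(4,7): flips 4 -> legal
(5,2): flips 1 -> legal
(5,4): flips 2 -> legal
(5,5): flips 4 -> legal
(5,6): flips 2 -> legal
(5,7): no bracket -> illegal
W mobility = 10

Answer: B=14 W=10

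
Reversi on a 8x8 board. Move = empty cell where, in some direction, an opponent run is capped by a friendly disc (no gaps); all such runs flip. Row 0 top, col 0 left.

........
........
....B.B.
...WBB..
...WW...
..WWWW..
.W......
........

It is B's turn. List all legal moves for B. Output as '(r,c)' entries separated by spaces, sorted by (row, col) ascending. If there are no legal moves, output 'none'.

(2,2): no bracket -> illegal
(2,3): no bracket -> illegal
(3,2): flips 1 -> legal
(4,1): no bracket -> illegal
(4,2): flips 1 -> legal
(4,5): no bracket -> illegal
(4,6): no bracket -> illegal
(5,0): no bracket -> illegal
(5,1): no bracket -> illegal
(5,6): no bracket -> illegal
(6,0): no bracket -> illegal
(6,2): flips 2 -> legal
(6,3): no bracket -> illegal
(6,4): flips 2 -> legal
(6,5): no bracket -> illegal
(6,6): no bracket -> illegal
(7,0): flips 3 -> legal
(7,1): no bracket -> illegal
(7,2): no bracket -> illegal

Answer: (3,2) (4,2) (6,2) (6,4) (7,0)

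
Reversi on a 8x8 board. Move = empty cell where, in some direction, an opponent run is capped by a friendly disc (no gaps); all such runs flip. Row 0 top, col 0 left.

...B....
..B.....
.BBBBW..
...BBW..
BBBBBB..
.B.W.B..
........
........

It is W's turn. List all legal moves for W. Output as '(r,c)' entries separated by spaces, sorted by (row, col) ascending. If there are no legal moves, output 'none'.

(0,1): no bracket -> illegal
(0,2): no bracket -> illegal
(0,4): no bracket -> illegal
(1,0): no bracket -> illegal
(1,1): no bracket -> illegal
(1,3): flips 4 -> legal
(1,4): no bracket -> illegal
(1,5): no bracket -> illegal
(2,0): flips 4 -> legal
(3,0): no bracket -> illegal
(3,1): flips 1 -> legal
(3,2): flips 2 -> legal
(3,6): no bracket -> illegal
(4,6): no bracket -> illegal
(5,0): no bracket -> illegal
(5,2): flips 2 -> legal
(5,4): no bracket -> illegal
(5,6): no bracket -> illegal
(6,0): no bracket -> illegal
(6,1): no bracket -> illegal
(6,2): no bracket -> illegal
(6,4): no bracket -> illegal
(6,5): flips 2 -> legal
(6,6): no bracket -> illegal

Answer: (1,3) (2,0) (3,1) (3,2) (5,2) (6,5)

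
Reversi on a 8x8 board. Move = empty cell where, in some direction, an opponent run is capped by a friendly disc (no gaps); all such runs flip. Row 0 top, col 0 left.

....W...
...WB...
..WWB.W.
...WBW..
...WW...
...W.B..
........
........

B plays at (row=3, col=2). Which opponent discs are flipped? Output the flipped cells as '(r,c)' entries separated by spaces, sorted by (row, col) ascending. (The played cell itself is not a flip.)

Answer: (2,3) (3,3)

Derivation:
Dir NW: first cell '.' (not opp) -> no flip
Dir N: opp run (2,2), next='.' -> no flip
Dir NE: opp run (2,3) capped by B -> flip
Dir W: first cell '.' (not opp) -> no flip
Dir E: opp run (3,3) capped by B -> flip
Dir SW: first cell '.' (not opp) -> no flip
Dir S: first cell '.' (not opp) -> no flip
Dir SE: opp run (4,3), next='.' -> no flip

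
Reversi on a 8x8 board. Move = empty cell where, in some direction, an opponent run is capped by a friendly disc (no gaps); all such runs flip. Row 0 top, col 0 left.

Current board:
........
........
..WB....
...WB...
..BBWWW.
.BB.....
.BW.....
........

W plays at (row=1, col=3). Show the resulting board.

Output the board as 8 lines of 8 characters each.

Answer: ........
...W....
..WW....
...WB...
..BBWWW.
.BB.....
.BW.....
........

Derivation:
Place W at (1,3); scan 8 dirs for brackets.
Dir NW: first cell '.' (not opp) -> no flip
Dir N: first cell '.' (not opp) -> no flip
Dir NE: first cell '.' (not opp) -> no flip
Dir W: first cell '.' (not opp) -> no flip
Dir E: first cell '.' (not opp) -> no flip
Dir SW: first cell 'W' (not opp) -> no flip
Dir S: opp run (2,3) capped by W -> flip
Dir SE: first cell '.' (not opp) -> no flip
All flips: (2,3)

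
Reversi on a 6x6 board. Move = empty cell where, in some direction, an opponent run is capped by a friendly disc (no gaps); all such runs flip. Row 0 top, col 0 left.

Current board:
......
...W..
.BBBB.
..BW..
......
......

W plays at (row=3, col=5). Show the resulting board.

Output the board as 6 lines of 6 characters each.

Answer: ......
...W..
.BBBW.
..BW.W
......
......

Derivation:
Place W at (3,5); scan 8 dirs for brackets.
Dir NW: opp run (2,4) capped by W -> flip
Dir N: first cell '.' (not opp) -> no flip
Dir NE: edge -> no flip
Dir W: first cell '.' (not opp) -> no flip
Dir E: edge -> no flip
Dir SW: first cell '.' (not opp) -> no flip
Dir S: first cell '.' (not opp) -> no flip
Dir SE: edge -> no flip
All flips: (2,4)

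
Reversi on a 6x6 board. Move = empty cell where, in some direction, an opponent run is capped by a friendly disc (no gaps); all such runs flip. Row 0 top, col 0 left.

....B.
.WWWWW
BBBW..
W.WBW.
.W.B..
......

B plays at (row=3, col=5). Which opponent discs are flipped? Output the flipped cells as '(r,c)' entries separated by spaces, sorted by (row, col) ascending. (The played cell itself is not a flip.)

Dir NW: first cell '.' (not opp) -> no flip
Dir N: first cell '.' (not opp) -> no flip
Dir NE: edge -> no flip
Dir W: opp run (3,4) capped by B -> flip
Dir E: edge -> no flip
Dir SW: first cell '.' (not opp) -> no flip
Dir S: first cell '.' (not opp) -> no flip
Dir SE: edge -> no flip

Answer: (3,4)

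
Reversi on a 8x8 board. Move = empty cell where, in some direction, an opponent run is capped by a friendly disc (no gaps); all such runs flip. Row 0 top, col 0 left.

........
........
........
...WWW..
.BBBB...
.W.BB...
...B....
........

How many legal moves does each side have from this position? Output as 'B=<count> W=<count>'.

-- B to move --
(2,2): flips 1 -> legal
(2,3): flips 1 -> legal
(2,4): flips 2 -> legal
(2,5): flips 1 -> legal
(2,6): flips 1 -> legal
(3,2): no bracket -> illegal
(3,6): no bracket -> illegal
(4,0): no bracket -> illegal
(4,5): no bracket -> illegal
(4,6): no bracket -> illegal
(5,0): no bracket -> illegal
(5,2): no bracket -> illegal
(6,0): flips 1 -> legal
(6,1): flips 1 -> legal
(6,2): no bracket -> illegal
B mobility = 7
-- W to move --
(3,0): no bracket -> illegal
(3,1): flips 1 -> legal
(3,2): no bracket -> illegal
(4,0): no bracket -> illegal
(4,5): no bracket -> illegal
(5,0): no bracket -> illegal
(5,2): flips 1 -> legal
(5,5): flips 1 -> legal
(6,2): flips 2 -> legal
(6,4): flips 2 -> legal
(6,5): no bracket -> illegal
(7,2): no bracket -> illegal
(7,3): flips 3 -> legal
(7,4): no bracket -> illegal
W mobility = 6

Answer: B=7 W=6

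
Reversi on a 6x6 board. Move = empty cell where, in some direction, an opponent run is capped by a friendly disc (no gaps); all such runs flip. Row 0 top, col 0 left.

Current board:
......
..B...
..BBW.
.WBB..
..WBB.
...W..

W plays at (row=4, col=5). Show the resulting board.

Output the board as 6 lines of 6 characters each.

Answer: ......
..B...
..BBW.
.WBB..
..WWWW
...W..

Derivation:
Place W at (4,5); scan 8 dirs for brackets.
Dir NW: first cell '.' (not opp) -> no flip
Dir N: first cell '.' (not opp) -> no flip
Dir NE: edge -> no flip
Dir W: opp run (4,4) (4,3) capped by W -> flip
Dir E: edge -> no flip
Dir SW: first cell '.' (not opp) -> no flip
Dir S: first cell '.' (not opp) -> no flip
Dir SE: edge -> no flip
All flips: (4,3) (4,4)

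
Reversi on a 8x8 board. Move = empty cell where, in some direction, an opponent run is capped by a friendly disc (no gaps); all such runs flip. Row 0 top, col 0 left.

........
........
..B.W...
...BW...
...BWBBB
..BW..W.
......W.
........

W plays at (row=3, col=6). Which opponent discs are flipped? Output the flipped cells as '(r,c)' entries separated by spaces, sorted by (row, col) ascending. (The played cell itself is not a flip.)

Dir NW: first cell '.' (not opp) -> no flip
Dir N: first cell '.' (not opp) -> no flip
Dir NE: first cell '.' (not opp) -> no flip
Dir W: first cell '.' (not opp) -> no flip
Dir E: first cell '.' (not opp) -> no flip
Dir SW: opp run (4,5), next='.' -> no flip
Dir S: opp run (4,6) capped by W -> flip
Dir SE: opp run (4,7), next=edge -> no flip

Answer: (4,6)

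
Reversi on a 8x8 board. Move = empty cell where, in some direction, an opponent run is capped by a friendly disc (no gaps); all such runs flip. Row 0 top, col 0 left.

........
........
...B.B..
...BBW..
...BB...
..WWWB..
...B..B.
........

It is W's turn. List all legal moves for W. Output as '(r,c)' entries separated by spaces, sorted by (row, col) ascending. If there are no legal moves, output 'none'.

(1,2): no bracket -> illegal
(1,3): flips 3 -> legal
(1,4): no bracket -> illegal
(1,5): flips 1 -> legal
(1,6): flips 3 -> legal
(2,2): no bracket -> illegal
(2,4): flips 2 -> legal
(2,6): no bracket -> illegal
(3,2): flips 3 -> legal
(3,6): no bracket -> illegal
(4,2): no bracket -> illegal
(4,5): no bracket -> illegal
(4,6): no bracket -> illegal
(5,6): flips 1 -> legal
(5,7): no bracket -> illegal
(6,2): no bracket -> illegal
(6,4): no bracket -> illegal
(6,5): no bracket -> illegal
(6,7): no bracket -> illegal
(7,2): flips 1 -> legal
(7,3): flips 1 -> legal
(7,4): flips 1 -> legal
(7,5): no bracket -> illegal
(7,6): no bracket -> illegal
(7,7): no bracket -> illegal

Answer: (1,3) (1,5) (1,6) (2,4) (3,2) (5,6) (7,2) (7,3) (7,4)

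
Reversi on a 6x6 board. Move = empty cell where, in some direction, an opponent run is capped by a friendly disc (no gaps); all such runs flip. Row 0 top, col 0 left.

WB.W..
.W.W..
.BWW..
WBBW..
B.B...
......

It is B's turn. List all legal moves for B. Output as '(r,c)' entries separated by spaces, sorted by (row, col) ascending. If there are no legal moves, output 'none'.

Answer: (0,4) (1,2) (1,4) (2,0) (2,4) (3,4)

Derivation:
(0,2): no bracket -> illegal
(0,4): flips 2 -> legal
(1,0): no bracket -> illegal
(1,2): flips 1 -> legal
(1,4): flips 1 -> legal
(2,0): flips 1 -> legal
(2,4): flips 3 -> legal
(3,4): flips 1 -> legal
(4,1): no bracket -> illegal
(4,3): no bracket -> illegal
(4,4): no bracket -> illegal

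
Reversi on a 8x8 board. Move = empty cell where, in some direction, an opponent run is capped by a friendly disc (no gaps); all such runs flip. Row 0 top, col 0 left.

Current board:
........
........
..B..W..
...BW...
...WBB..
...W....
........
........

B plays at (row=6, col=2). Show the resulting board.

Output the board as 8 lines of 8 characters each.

Place B at (6,2); scan 8 dirs for brackets.
Dir NW: first cell '.' (not opp) -> no flip
Dir N: first cell '.' (not opp) -> no flip
Dir NE: opp run (5,3) capped by B -> flip
Dir W: first cell '.' (not opp) -> no flip
Dir E: first cell '.' (not opp) -> no flip
Dir SW: first cell '.' (not opp) -> no flip
Dir S: first cell '.' (not opp) -> no flip
Dir SE: first cell '.' (not opp) -> no flip
All flips: (5,3)

Answer: ........
........
..B..W..
...BW...
...WBB..
...B....
..B.....
........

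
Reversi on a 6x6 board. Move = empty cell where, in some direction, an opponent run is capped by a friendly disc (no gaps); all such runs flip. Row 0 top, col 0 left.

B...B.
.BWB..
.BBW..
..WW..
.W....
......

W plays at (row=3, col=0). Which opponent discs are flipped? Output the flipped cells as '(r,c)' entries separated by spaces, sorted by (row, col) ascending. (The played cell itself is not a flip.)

Dir NW: edge -> no flip
Dir N: first cell '.' (not opp) -> no flip
Dir NE: opp run (2,1) capped by W -> flip
Dir W: edge -> no flip
Dir E: first cell '.' (not opp) -> no flip
Dir SW: edge -> no flip
Dir S: first cell '.' (not opp) -> no flip
Dir SE: first cell 'W' (not opp) -> no flip

Answer: (2,1)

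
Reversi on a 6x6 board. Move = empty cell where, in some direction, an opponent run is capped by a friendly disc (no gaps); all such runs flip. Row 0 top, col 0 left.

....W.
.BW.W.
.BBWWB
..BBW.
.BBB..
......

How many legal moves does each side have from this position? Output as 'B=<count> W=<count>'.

-- B to move --
(0,1): no bracket -> illegal
(0,2): flips 1 -> legal
(0,3): flips 2 -> legal
(0,5): flips 2 -> legal
(1,3): flips 2 -> legal
(1,5): flips 1 -> legal
(3,5): flips 1 -> legal
(4,4): no bracket -> illegal
(4,5): no bracket -> illegal
B mobility = 6
-- W to move --
(0,0): no bracket -> illegal
(0,1): no bracket -> illegal
(0,2): no bracket -> illegal
(1,0): flips 1 -> legal
(1,3): no bracket -> illegal
(1,5): no bracket -> illegal
(2,0): flips 2 -> legal
(3,0): flips 1 -> legal
(3,1): flips 2 -> legal
(3,5): no bracket -> illegal
(4,0): no bracket -> illegal
(4,4): no bracket -> illegal
(5,0): flips 2 -> legal
(5,1): flips 2 -> legal
(5,2): flips 4 -> legal
(5,3): flips 2 -> legal
(5,4): no bracket -> illegal
W mobility = 8

Answer: B=6 W=8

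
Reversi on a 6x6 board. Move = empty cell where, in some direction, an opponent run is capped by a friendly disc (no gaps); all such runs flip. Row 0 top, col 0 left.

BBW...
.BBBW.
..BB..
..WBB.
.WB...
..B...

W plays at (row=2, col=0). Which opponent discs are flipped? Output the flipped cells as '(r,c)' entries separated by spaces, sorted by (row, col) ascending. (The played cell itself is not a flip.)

Dir NW: edge -> no flip
Dir N: first cell '.' (not opp) -> no flip
Dir NE: opp run (1,1) capped by W -> flip
Dir W: edge -> no flip
Dir E: first cell '.' (not opp) -> no flip
Dir SW: edge -> no flip
Dir S: first cell '.' (not opp) -> no flip
Dir SE: first cell '.' (not opp) -> no flip

Answer: (1,1)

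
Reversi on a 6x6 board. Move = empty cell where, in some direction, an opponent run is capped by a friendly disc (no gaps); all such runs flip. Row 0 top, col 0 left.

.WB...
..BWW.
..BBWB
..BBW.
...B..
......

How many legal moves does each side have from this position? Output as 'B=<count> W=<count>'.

Answer: B=7 W=8

Derivation:
-- B to move --
(0,0): flips 1 -> legal
(0,3): flips 2 -> legal
(0,4): flips 1 -> legal
(0,5): flips 1 -> legal
(1,0): no bracket -> illegal
(1,1): no bracket -> illegal
(1,5): flips 3 -> legal
(3,5): flips 3 -> legal
(4,4): no bracket -> illegal
(4,5): flips 1 -> legal
B mobility = 7
-- W to move --
(0,3): flips 1 -> legal
(1,1): flips 1 -> legal
(1,5): no bracket -> illegal
(2,1): flips 2 -> legal
(3,1): flips 3 -> legal
(3,5): no bracket -> illegal
(4,1): flips 2 -> legal
(4,2): flips 1 -> legal
(4,4): no bracket -> illegal
(5,2): flips 1 -> legal
(5,3): flips 3 -> legal
(5,4): no bracket -> illegal
W mobility = 8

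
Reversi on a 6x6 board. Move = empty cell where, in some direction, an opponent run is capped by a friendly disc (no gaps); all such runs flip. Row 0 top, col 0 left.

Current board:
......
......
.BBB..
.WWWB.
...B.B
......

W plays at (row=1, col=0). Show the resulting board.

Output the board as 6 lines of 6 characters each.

Answer: ......
W.....
.WBB..
.WWWB.
...B.B
......

Derivation:
Place W at (1,0); scan 8 dirs for brackets.
Dir NW: edge -> no flip
Dir N: first cell '.' (not opp) -> no flip
Dir NE: first cell '.' (not opp) -> no flip
Dir W: edge -> no flip
Dir E: first cell '.' (not opp) -> no flip
Dir SW: edge -> no flip
Dir S: first cell '.' (not opp) -> no flip
Dir SE: opp run (2,1) capped by W -> flip
All flips: (2,1)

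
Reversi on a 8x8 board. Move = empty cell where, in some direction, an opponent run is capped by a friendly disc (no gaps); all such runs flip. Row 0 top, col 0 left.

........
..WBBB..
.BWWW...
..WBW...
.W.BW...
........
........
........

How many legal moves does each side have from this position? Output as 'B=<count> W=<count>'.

Answer: B=9 W=13

Derivation:
-- B to move --
(0,1): no bracket -> illegal
(0,2): no bracket -> illegal
(0,3): flips 1 -> legal
(1,1): flips 2 -> legal
(2,5): flips 4 -> legal
(3,0): no bracket -> illegal
(3,1): flips 2 -> legal
(3,5): flips 2 -> legal
(4,0): no bracket -> illegal
(4,2): no bracket -> illegal
(4,5): flips 1 -> legal
(5,0): flips 3 -> legal
(5,1): no bracket -> illegal
(5,2): no bracket -> illegal
(5,3): no bracket -> illegal
(5,4): flips 3 -> legal
(5,5): flips 1 -> legal
B mobility = 9
-- W to move --
(0,2): flips 1 -> legal
(0,3): flips 1 -> legal
(0,4): flips 2 -> legal
(0,5): flips 1 -> legal
(0,6): flips 1 -> legal
(1,0): flips 1 -> legal
(1,1): no bracket -> illegal
(1,6): flips 3 -> legal
(2,0): flips 1 -> legal
(2,5): no bracket -> illegal
(2,6): no bracket -> illegal
(3,0): flips 1 -> legal
(3,1): no bracket -> illegal
(4,2): flips 2 -> legal
(5,2): flips 1 -> legal
(5,3): flips 2 -> legal
(5,4): flips 1 -> legal
W mobility = 13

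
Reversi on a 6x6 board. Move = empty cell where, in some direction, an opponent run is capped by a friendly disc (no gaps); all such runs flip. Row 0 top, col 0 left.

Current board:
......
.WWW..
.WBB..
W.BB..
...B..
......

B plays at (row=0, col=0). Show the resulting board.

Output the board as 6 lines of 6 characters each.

Place B at (0,0); scan 8 dirs for brackets.
Dir NW: edge -> no flip
Dir N: edge -> no flip
Dir NE: edge -> no flip
Dir W: edge -> no flip
Dir E: first cell '.' (not opp) -> no flip
Dir SW: edge -> no flip
Dir S: first cell '.' (not opp) -> no flip
Dir SE: opp run (1,1) capped by B -> flip
All flips: (1,1)

Answer: B.....
.BWW..
.WBB..
W.BB..
...B..
......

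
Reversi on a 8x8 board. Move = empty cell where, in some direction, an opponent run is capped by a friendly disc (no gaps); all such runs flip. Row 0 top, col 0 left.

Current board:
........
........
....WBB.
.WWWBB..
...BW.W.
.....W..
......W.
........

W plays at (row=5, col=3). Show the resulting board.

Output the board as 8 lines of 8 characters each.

Place W at (5,3); scan 8 dirs for brackets.
Dir NW: first cell '.' (not opp) -> no flip
Dir N: opp run (4,3) capped by W -> flip
Dir NE: first cell 'W' (not opp) -> no flip
Dir W: first cell '.' (not opp) -> no flip
Dir E: first cell '.' (not opp) -> no flip
Dir SW: first cell '.' (not opp) -> no flip
Dir S: first cell '.' (not opp) -> no flip
Dir SE: first cell '.' (not opp) -> no flip
All flips: (4,3)

Answer: ........
........
....WBB.
.WWWBB..
...WW.W.
...W.W..
......W.
........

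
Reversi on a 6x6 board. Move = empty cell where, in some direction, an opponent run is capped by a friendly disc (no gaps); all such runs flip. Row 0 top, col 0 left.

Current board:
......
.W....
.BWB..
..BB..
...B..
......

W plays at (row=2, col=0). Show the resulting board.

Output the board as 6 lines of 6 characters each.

Answer: ......
.W....
WWWB..
..BB..
...B..
......

Derivation:
Place W at (2,0); scan 8 dirs for brackets.
Dir NW: edge -> no flip
Dir N: first cell '.' (not opp) -> no flip
Dir NE: first cell 'W' (not opp) -> no flip
Dir W: edge -> no flip
Dir E: opp run (2,1) capped by W -> flip
Dir SW: edge -> no flip
Dir S: first cell '.' (not opp) -> no flip
Dir SE: first cell '.' (not opp) -> no flip
All flips: (2,1)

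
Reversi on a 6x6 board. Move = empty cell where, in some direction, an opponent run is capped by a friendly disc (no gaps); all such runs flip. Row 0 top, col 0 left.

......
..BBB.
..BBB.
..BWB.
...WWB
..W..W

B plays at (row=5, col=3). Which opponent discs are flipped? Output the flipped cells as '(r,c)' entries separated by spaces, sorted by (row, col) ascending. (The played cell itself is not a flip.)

Dir NW: first cell '.' (not opp) -> no flip
Dir N: opp run (4,3) (3,3) capped by B -> flip
Dir NE: opp run (4,4), next='.' -> no flip
Dir W: opp run (5,2), next='.' -> no flip
Dir E: first cell '.' (not opp) -> no flip
Dir SW: edge -> no flip
Dir S: edge -> no flip
Dir SE: edge -> no flip

Answer: (3,3) (4,3)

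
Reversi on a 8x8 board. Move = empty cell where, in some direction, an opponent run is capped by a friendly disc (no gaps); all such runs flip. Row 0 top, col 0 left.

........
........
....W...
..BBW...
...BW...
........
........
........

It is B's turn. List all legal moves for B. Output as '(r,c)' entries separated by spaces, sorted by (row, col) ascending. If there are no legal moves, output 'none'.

Answer: (1,5) (2,5) (3,5) (4,5) (5,5)

Derivation:
(1,3): no bracket -> illegal
(1,4): no bracket -> illegal
(1,5): flips 1 -> legal
(2,3): no bracket -> illegal
(2,5): flips 1 -> legal
(3,5): flips 1 -> legal
(4,5): flips 1 -> legal
(5,3): no bracket -> illegal
(5,4): no bracket -> illegal
(5,5): flips 1 -> legal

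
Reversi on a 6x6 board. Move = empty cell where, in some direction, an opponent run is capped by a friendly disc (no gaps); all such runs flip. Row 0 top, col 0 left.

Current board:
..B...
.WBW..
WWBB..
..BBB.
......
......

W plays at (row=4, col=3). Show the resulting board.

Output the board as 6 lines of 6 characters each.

Place W at (4,3); scan 8 dirs for brackets.
Dir NW: opp run (3,2) capped by W -> flip
Dir N: opp run (3,3) (2,3) capped by W -> flip
Dir NE: opp run (3,4), next='.' -> no flip
Dir W: first cell '.' (not opp) -> no flip
Dir E: first cell '.' (not opp) -> no flip
Dir SW: first cell '.' (not opp) -> no flip
Dir S: first cell '.' (not opp) -> no flip
Dir SE: first cell '.' (not opp) -> no flip
All flips: (2,3) (3,2) (3,3)

Answer: ..B...
.WBW..
WWBW..
..WWB.
...W..
......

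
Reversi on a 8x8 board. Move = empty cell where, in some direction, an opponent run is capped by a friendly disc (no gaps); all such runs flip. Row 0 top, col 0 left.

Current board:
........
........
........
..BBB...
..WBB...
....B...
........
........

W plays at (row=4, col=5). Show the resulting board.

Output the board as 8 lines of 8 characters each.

Place W at (4,5); scan 8 dirs for brackets.
Dir NW: opp run (3,4), next='.' -> no flip
Dir N: first cell '.' (not opp) -> no flip
Dir NE: first cell '.' (not opp) -> no flip
Dir W: opp run (4,4) (4,3) capped by W -> flip
Dir E: first cell '.' (not opp) -> no flip
Dir SW: opp run (5,4), next='.' -> no flip
Dir S: first cell '.' (not opp) -> no flip
Dir SE: first cell '.' (not opp) -> no flip
All flips: (4,3) (4,4)

Answer: ........
........
........
..BBB...
..WWWW..
....B...
........
........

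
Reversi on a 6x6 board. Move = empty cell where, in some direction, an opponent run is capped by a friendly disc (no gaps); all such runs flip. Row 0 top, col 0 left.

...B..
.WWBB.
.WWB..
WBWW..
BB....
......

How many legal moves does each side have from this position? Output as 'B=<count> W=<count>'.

-- B to move --
(0,0): no bracket -> illegal
(0,1): flips 3 -> legal
(0,2): no bracket -> illegal
(1,0): flips 2 -> legal
(2,0): flips 3 -> legal
(2,4): no bracket -> illegal
(3,4): flips 2 -> legal
(4,2): no bracket -> illegal
(4,3): flips 1 -> legal
(4,4): no bracket -> illegal
B mobility = 5
-- W to move --
(0,2): no bracket -> illegal
(0,4): flips 1 -> legal
(0,5): flips 2 -> legal
(1,5): flips 2 -> legal
(2,0): no bracket -> illegal
(2,4): flips 1 -> legal
(2,5): no bracket -> illegal
(3,4): flips 1 -> legal
(4,2): no bracket -> illegal
(5,0): flips 2 -> legal
(5,1): flips 2 -> legal
(5,2): flips 1 -> legal
W mobility = 8

Answer: B=5 W=8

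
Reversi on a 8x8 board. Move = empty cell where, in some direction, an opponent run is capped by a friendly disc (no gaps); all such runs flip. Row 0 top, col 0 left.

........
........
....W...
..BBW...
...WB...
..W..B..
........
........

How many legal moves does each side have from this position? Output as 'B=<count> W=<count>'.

-- B to move --
(1,3): no bracket -> illegal
(1,4): flips 2 -> legal
(1,5): flips 1 -> legal
(2,3): no bracket -> illegal
(2,5): no bracket -> illegal
(3,5): flips 1 -> legal
(4,1): no bracket -> illegal
(4,2): flips 1 -> legal
(4,5): no bracket -> illegal
(5,1): no bracket -> illegal
(5,3): flips 1 -> legal
(5,4): flips 1 -> legal
(6,1): no bracket -> illegal
(6,2): no bracket -> illegal
(6,3): no bracket -> illegal
B mobility = 6
-- W to move --
(2,1): flips 1 -> legal
(2,2): no bracket -> illegal
(2,3): flips 1 -> legal
(3,1): flips 2 -> legal
(3,5): no bracket -> illegal
(4,1): no bracket -> illegal
(4,2): flips 1 -> legal
(4,5): flips 1 -> legal
(4,6): no bracket -> illegal
(5,3): no bracket -> illegal
(5,4): flips 1 -> legal
(5,6): no bracket -> illegal
(6,4): no bracket -> illegal
(6,5): no bracket -> illegal
(6,6): no bracket -> illegal
W mobility = 6

Answer: B=6 W=6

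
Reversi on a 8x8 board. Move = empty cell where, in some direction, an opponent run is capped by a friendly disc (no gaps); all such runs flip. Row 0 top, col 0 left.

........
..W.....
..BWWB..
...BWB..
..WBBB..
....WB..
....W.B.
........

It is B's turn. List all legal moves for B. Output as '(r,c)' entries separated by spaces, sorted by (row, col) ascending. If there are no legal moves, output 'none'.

Answer: (0,1) (0,2) (1,3) (1,4) (1,5) (4,1) (5,1) (5,3) (6,3) (6,5) (7,3) (7,4)

Derivation:
(0,1): flips 3 -> legal
(0,2): flips 1 -> legal
(0,3): no bracket -> illegal
(1,1): no bracket -> illegal
(1,3): flips 2 -> legal
(1,4): flips 2 -> legal
(1,5): flips 1 -> legal
(2,1): no bracket -> illegal
(3,1): no bracket -> illegal
(3,2): no bracket -> illegal
(4,1): flips 1 -> legal
(5,1): flips 1 -> legal
(5,2): no bracket -> illegal
(5,3): flips 1 -> legal
(6,3): flips 1 -> legal
(6,5): flips 1 -> legal
(7,3): flips 1 -> legal
(7,4): flips 2 -> legal
(7,5): no bracket -> illegal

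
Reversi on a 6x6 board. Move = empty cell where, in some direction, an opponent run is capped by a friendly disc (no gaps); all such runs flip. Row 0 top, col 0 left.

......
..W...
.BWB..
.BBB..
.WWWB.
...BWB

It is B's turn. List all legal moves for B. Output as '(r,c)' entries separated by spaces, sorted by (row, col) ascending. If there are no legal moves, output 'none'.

(0,1): flips 1 -> legal
(0,2): flips 2 -> legal
(0,3): flips 1 -> legal
(1,1): flips 1 -> legal
(1,3): flips 1 -> legal
(3,0): no bracket -> illegal
(3,4): no bracket -> illegal
(4,0): flips 3 -> legal
(4,5): no bracket -> illegal
(5,0): flips 1 -> legal
(5,1): flips 2 -> legal
(5,2): flips 1 -> legal

Answer: (0,1) (0,2) (0,3) (1,1) (1,3) (4,0) (5,0) (5,1) (5,2)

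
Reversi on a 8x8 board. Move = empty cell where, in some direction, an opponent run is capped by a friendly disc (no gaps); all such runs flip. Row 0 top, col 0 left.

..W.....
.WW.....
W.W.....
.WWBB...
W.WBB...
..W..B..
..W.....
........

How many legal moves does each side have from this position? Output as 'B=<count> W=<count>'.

Answer: B=6 W=6

Derivation:
-- B to move --
(0,0): flips 2 -> legal
(0,1): no bracket -> illegal
(0,3): no bracket -> illegal
(1,0): no bracket -> illegal
(1,3): no bracket -> illegal
(2,1): flips 1 -> legal
(2,3): no bracket -> illegal
(3,0): flips 2 -> legal
(4,1): flips 1 -> legal
(5,0): no bracket -> illegal
(5,1): flips 1 -> legal
(5,3): no bracket -> illegal
(6,1): flips 1 -> legal
(6,3): no bracket -> illegal
(7,1): no bracket -> illegal
(7,2): no bracket -> illegal
(7,3): no bracket -> illegal
B mobility = 6
-- W to move --
(2,3): no bracket -> illegal
(2,4): flips 1 -> legal
(2,5): flips 2 -> legal
(3,5): flips 2 -> legal
(4,5): flips 2 -> legal
(4,6): no bracket -> illegal
(5,3): no bracket -> illegal
(5,4): flips 1 -> legal
(5,6): no bracket -> illegal
(6,4): no bracket -> illegal
(6,5): no bracket -> illegal
(6,6): flips 3 -> legal
W mobility = 6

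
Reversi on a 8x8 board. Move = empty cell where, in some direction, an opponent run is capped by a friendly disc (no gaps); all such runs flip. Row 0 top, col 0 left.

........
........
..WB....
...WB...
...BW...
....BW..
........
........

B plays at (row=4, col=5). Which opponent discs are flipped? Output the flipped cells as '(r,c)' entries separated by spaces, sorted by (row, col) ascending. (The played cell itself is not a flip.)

Answer: (4,4)

Derivation:
Dir NW: first cell 'B' (not opp) -> no flip
Dir N: first cell '.' (not opp) -> no flip
Dir NE: first cell '.' (not opp) -> no flip
Dir W: opp run (4,4) capped by B -> flip
Dir E: first cell '.' (not opp) -> no flip
Dir SW: first cell 'B' (not opp) -> no flip
Dir S: opp run (5,5), next='.' -> no flip
Dir SE: first cell '.' (not opp) -> no flip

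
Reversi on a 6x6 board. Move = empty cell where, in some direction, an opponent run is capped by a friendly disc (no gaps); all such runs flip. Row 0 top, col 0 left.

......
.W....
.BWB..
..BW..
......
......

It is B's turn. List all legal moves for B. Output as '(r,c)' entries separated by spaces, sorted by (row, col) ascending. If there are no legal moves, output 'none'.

(0,0): no bracket -> illegal
(0,1): flips 1 -> legal
(0,2): no bracket -> illegal
(1,0): no bracket -> illegal
(1,2): flips 1 -> legal
(1,3): no bracket -> illegal
(2,0): no bracket -> illegal
(2,4): no bracket -> illegal
(3,1): no bracket -> illegal
(3,4): flips 1 -> legal
(4,2): no bracket -> illegal
(4,3): flips 1 -> legal
(4,4): no bracket -> illegal

Answer: (0,1) (1,2) (3,4) (4,3)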